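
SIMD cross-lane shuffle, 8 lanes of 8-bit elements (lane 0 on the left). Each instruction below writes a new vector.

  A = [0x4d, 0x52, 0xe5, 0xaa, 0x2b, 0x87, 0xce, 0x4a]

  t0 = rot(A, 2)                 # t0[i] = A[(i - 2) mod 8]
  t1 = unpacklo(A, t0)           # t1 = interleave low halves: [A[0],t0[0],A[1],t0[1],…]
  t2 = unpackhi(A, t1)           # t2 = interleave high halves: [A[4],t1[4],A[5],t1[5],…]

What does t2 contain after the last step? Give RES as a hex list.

  t0: ce 4a 4d 52 e5 aa 2b 87
  t1: 4d ce 52 4a e5 4d aa 52
  t2: 2b e5 87 4d ce aa 4a 52

RES = [ 0x2b  0xe5  0x87  0x4d  0xce  0xaa  0x4a  0x52 ]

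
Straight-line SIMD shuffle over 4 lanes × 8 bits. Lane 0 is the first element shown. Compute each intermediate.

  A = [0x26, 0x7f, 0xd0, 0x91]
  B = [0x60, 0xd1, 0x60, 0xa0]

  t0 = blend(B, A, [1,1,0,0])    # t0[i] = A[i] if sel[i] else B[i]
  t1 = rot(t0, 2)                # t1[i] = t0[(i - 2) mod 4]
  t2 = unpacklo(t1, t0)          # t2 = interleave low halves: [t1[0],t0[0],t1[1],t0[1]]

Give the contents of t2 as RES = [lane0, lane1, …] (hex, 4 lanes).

RES = [ 0x60  0x26  0xa0  0x7f ]

t0 = [0x26, 0x7f, 0x60, 0xa0]
t1 = [0x60, 0xa0, 0x26, 0x7f]
t2 = [0x60, 0x26, 0xa0, 0x7f]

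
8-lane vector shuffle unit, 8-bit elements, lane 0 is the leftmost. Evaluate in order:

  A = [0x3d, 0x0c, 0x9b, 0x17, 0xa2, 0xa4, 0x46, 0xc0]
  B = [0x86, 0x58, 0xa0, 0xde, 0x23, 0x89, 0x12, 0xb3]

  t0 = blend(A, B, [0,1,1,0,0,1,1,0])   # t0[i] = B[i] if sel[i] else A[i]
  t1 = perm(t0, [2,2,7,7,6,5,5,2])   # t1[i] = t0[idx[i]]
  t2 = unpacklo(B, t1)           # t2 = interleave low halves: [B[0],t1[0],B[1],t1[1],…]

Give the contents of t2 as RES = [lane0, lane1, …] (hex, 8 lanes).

RES = [0x86, 0xa0, 0x58, 0xa0, 0xa0, 0xc0, 0xde, 0xc0]

t0 = [0x3d, 0x58, 0xa0, 0x17, 0xa2, 0x89, 0x12, 0xc0]
t1 = [0xa0, 0xa0, 0xc0, 0xc0, 0x12, 0x89, 0x89, 0xa0]
t2 = [0x86, 0xa0, 0x58, 0xa0, 0xa0, 0xc0, 0xde, 0xc0]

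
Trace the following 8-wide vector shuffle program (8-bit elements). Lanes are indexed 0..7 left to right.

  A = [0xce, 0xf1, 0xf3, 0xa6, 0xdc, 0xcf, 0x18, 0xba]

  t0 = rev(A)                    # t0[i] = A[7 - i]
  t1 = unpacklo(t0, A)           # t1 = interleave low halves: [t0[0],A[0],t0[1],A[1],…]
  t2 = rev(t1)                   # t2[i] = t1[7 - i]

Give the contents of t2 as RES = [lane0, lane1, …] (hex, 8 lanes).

  t0: ba 18 cf dc a6 f3 f1 ce
  t1: ba ce 18 f1 cf f3 dc a6
  t2: a6 dc f3 cf f1 18 ce ba

RES = [0xa6, 0xdc, 0xf3, 0xcf, 0xf1, 0x18, 0xce, 0xba]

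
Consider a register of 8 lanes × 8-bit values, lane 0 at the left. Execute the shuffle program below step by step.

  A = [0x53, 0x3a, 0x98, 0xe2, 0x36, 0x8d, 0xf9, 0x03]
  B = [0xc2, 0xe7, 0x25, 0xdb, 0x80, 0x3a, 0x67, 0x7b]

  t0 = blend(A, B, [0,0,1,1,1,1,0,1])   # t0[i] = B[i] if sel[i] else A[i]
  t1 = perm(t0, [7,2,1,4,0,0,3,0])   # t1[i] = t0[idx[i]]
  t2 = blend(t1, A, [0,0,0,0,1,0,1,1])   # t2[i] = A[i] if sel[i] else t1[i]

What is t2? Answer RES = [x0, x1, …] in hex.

RES = [0x7b, 0x25, 0x3a, 0x80, 0x36, 0x53, 0xf9, 0x03]

t0 = [0x53, 0x3a, 0x25, 0xdb, 0x80, 0x3a, 0xf9, 0x7b]
t1 = [0x7b, 0x25, 0x3a, 0x80, 0x53, 0x53, 0xdb, 0x53]
t2 = [0x7b, 0x25, 0x3a, 0x80, 0x36, 0x53, 0xf9, 0x03]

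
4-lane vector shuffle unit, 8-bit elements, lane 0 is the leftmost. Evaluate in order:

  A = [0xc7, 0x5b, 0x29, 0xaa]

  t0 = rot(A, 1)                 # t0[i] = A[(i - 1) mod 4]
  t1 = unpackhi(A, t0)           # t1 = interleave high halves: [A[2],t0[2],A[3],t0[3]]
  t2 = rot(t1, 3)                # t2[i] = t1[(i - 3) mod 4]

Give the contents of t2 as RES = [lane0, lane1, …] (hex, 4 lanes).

RES = [ 0x5b  0xaa  0x29  0x29 ]

t0 = [0xaa, 0xc7, 0x5b, 0x29]
t1 = [0x29, 0x5b, 0xaa, 0x29]
t2 = [0x5b, 0xaa, 0x29, 0x29]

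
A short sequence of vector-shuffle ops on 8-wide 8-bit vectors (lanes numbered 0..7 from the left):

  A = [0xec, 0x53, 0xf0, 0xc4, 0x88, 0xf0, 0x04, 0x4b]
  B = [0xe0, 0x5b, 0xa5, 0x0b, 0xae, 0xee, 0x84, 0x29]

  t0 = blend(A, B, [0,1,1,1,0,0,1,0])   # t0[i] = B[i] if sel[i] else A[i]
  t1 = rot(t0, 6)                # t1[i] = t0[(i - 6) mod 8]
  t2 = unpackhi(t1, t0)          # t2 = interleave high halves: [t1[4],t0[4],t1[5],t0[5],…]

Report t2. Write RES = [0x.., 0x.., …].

→ t0 |ec|5b|a5|0b|88|f0|84|4b|
→ t1 |a5|0b|88|f0|84|4b|ec|5b|
→ t2 |84|88|4b|f0|ec|84|5b|4b|

RES = [ 0x84  0x88  0x4b  0xf0  0xec  0x84  0x5b  0x4b ]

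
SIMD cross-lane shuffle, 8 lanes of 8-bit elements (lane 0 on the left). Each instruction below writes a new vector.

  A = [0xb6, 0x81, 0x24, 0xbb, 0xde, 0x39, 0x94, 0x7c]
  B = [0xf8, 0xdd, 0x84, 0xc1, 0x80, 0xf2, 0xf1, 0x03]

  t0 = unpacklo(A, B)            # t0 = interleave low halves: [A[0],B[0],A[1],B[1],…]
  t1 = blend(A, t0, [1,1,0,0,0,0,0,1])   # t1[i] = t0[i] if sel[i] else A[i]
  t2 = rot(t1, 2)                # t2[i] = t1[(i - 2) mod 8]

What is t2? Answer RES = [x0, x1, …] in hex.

RES = [0x94, 0xc1, 0xb6, 0xf8, 0x24, 0xbb, 0xde, 0x39]

→ t0 |b6|f8|81|dd|24|84|bb|c1|
→ t1 |b6|f8|24|bb|de|39|94|c1|
→ t2 |94|c1|b6|f8|24|bb|de|39|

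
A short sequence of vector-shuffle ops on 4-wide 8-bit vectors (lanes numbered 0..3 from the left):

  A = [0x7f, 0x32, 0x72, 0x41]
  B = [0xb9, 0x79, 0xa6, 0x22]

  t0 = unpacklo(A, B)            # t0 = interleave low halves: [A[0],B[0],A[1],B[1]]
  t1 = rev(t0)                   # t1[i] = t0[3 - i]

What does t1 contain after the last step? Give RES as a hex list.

RES = [0x79, 0x32, 0xb9, 0x7f]

t0 = [0x7f, 0xb9, 0x32, 0x79]
t1 = [0x79, 0x32, 0xb9, 0x7f]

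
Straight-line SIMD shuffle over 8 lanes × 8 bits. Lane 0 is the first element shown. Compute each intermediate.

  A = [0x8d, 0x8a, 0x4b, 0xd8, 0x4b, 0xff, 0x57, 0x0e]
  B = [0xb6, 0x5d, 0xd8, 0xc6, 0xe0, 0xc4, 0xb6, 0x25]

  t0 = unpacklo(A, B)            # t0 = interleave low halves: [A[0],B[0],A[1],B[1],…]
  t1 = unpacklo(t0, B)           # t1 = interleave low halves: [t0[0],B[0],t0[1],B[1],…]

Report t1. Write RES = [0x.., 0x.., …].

  t0: 8d b6 8a 5d 4b d8 d8 c6
  t1: 8d b6 b6 5d 8a d8 5d c6

RES = [0x8d, 0xb6, 0xb6, 0x5d, 0x8a, 0xd8, 0x5d, 0xc6]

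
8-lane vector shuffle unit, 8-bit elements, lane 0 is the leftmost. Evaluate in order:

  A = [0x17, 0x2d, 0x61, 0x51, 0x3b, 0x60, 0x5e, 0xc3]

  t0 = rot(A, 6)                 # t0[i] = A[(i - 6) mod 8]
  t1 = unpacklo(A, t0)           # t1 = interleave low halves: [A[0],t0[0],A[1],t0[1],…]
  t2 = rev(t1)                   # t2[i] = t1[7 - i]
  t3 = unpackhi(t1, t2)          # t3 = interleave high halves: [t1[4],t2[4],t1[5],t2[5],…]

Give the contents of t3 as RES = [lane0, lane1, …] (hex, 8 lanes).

  t0: 61 51 3b 60 5e c3 17 2d
  t1: 17 61 2d 51 61 3b 51 60
  t2: 60 51 3b 61 51 2d 61 17
  t3: 61 51 3b 2d 51 61 60 17

RES = [0x61, 0x51, 0x3b, 0x2d, 0x51, 0x61, 0x60, 0x17]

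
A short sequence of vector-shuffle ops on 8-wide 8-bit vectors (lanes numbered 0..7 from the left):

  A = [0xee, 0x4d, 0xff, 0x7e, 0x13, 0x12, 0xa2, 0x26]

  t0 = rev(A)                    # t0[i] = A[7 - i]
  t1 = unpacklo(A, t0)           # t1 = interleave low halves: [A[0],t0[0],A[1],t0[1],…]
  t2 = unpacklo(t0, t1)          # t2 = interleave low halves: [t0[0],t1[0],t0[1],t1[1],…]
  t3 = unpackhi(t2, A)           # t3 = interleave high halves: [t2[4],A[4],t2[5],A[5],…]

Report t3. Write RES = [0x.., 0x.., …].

t0 = [0x26, 0xa2, 0x12, 0x13, 0x7e, 0xff, 0x4d, 0xee]
t1 = [0xee, 0x26, 0x4d, 0xa2, 0xff, 0x12, 0x7e, 0x13]
t2 = [0x26, 0xee, 0xa2, 0x26, 0x12, 0x4d, 0x13, 0xa2]
t3 = [0x12, 0x13, 0x4d, 0x12, 0x13, 0xa2, 0xa2, 0x26]

RES = [ 0x12  0x13  0x4d  0x12  0x13  0xa2  0xa2  0x26 ]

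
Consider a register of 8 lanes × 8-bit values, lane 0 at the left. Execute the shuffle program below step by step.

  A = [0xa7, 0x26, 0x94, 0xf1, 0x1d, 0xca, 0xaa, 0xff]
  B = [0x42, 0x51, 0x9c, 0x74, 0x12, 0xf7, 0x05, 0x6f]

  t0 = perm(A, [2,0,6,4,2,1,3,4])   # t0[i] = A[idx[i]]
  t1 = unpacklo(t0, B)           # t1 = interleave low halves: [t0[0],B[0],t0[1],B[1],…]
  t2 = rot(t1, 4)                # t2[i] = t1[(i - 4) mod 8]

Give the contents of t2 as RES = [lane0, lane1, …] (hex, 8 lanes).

  t0: 94 a7 aa 1d 94 26 f1 1d
  t1: 94 42 a7 51 aa 9c 1d 74
  t2: aa 9c 1d 74 94 42 a7 51

RES = [ 0xaa  0x9c  0x1d  0x74  0x94  0x42  0xa7  0x51 ]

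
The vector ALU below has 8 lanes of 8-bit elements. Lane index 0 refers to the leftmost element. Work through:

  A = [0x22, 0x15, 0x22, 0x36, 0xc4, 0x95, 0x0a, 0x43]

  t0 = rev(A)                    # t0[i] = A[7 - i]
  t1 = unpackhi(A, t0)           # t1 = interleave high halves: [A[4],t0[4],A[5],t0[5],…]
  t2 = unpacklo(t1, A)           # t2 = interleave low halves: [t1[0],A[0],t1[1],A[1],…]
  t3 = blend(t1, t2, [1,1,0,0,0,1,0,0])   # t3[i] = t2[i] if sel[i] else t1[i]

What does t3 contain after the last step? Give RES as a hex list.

t0 = [0x43, 0x0a, 0x95, 0xc4, 0x36, 0x22, 0x15, 0x22]
t1 = [0xc4, 0x36, 0x95, 0x22, 0x0a, 0x15, 0x43, 0x22]
t2 = [0xc4, 0x22, 0x36, 0x15, 0x95, 0x22, 0x22, 0x36]
t3 = [0xc4, 0x22, 0x95, 0x22, 0x0a, 0x22, 0x43, 0x22]

RES = [0xc4, 0x22, 0x95, 0x22, 0x0a, 0x22, 0x43, 0x22]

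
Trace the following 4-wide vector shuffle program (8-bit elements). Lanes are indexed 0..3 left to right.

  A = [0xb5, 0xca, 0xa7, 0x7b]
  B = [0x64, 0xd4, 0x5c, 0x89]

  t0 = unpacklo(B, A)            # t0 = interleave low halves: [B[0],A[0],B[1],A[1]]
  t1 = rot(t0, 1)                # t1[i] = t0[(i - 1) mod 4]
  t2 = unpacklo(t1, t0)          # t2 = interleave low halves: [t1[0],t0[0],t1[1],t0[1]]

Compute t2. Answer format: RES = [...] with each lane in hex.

RES = [ 0xca  0x64  0x64  0xb5 ]

t0 = [0x64, 0xb5, 0xd4, 0xca]
t1 = [0xca, 0x64, 0xb5, 0xd4]
t2 = [0xca, 0x64, 0x64, 0xb5]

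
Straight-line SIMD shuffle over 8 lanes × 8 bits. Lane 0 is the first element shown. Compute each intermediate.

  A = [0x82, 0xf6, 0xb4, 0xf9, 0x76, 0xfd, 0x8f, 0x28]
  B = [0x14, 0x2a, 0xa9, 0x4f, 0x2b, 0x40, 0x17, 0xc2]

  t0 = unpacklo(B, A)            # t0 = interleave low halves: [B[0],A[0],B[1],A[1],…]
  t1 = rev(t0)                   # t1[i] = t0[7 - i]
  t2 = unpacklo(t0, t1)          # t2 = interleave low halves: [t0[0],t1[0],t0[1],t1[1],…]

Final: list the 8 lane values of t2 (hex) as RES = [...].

RES = [ 0x14  0xf9  0x82  0x4f  0x2a  0xb4  0xf6  0xa9 ]

  t0: 14 82 2a f6 a9 b4 4f f9
  t1: f9 4f b4 a9 f6 2a 82 14
  t2: 14 f9 82 4f 2a b4 f6 a9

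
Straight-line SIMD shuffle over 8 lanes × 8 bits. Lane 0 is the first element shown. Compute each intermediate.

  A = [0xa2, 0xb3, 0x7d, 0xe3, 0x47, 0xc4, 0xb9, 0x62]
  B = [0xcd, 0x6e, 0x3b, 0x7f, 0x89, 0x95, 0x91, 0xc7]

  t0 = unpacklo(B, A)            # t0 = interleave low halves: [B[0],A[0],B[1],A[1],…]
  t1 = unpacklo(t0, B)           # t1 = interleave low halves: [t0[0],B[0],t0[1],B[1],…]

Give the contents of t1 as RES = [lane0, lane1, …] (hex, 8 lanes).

RES = [0xcd, 0xcd, 0xa2, 0x6e, 0x6e, 0x3b, 0xb3, 0x7f]

  t0: cd a2 6e b3 3b 7d 7f e3
  t1: cd cd a2 6e 6e 3b b3 7f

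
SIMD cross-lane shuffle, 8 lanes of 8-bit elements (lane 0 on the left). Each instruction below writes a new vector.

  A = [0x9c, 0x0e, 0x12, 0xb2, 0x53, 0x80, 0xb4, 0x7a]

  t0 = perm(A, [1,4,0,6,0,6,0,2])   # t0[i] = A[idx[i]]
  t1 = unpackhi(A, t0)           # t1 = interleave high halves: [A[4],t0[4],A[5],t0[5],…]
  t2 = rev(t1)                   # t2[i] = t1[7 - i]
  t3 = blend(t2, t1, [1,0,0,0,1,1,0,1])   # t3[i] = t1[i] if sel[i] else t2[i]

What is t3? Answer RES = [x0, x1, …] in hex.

→ t0 |0e|53|9c|b4|9c|b4|9c|12|
→ t1 |53|9c|80|b4|b4|9c|7a|12|
→ t2 |12|7a|9c|b4|b4|80|9c|53|
→ t3 |53|7a|9c|b4|b4|9c|9c|12|

RES = [0x53, 0x7a, 0x9c, 0xb4, 0xb4, 0x9c, 0x9c, 0x12]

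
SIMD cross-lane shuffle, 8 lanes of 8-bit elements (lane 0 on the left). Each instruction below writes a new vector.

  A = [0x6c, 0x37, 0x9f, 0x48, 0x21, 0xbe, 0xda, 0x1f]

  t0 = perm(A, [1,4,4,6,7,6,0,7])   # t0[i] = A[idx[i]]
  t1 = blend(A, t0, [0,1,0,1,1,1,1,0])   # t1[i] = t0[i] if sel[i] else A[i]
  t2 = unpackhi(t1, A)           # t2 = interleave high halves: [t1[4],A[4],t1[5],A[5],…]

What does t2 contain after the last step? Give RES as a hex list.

RES = [0x1f, 0x21, 0xda, 0xbe, 0x6c, 0xda, 0x1f, 0x1f]

t0 = [0x37, 0x21, 0x21, 0xda, 0x1f, 0xda, 0x6c, 0x1f]
t1 = [0x6c, 0x21, 0x9f, 0xda, 0x1f, 0xda, 0x6c, 0x1f]
t2 = [0x1f, 0x21, 0xda, 0xbe, 0x6c, 0xda, 0x1f, 0x1f]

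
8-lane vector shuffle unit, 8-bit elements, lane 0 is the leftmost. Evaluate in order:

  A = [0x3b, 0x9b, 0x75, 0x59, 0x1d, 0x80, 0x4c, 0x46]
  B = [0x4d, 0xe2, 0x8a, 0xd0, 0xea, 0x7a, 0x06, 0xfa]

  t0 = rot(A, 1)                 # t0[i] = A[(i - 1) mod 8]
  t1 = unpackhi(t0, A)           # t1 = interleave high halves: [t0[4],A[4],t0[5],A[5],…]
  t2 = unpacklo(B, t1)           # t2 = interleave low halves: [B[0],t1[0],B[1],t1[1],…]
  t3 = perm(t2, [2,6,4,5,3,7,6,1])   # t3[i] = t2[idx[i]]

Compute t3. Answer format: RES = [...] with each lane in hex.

RES = [0xe2, 0xd0, 0x8a, 0x1d, 0x1d, 0x80, 0xd0, 0x59]

→ t0 |46|3b|9b|75|59|1d|80|4c|
→ t1 |59|1d|1d|80|80|4c|4c|46|
→ t2 |4d|59|e2|1d|8a|1d|d0|80|
→ t3 |e2|d0|8a|1d|1d|80|d0|59|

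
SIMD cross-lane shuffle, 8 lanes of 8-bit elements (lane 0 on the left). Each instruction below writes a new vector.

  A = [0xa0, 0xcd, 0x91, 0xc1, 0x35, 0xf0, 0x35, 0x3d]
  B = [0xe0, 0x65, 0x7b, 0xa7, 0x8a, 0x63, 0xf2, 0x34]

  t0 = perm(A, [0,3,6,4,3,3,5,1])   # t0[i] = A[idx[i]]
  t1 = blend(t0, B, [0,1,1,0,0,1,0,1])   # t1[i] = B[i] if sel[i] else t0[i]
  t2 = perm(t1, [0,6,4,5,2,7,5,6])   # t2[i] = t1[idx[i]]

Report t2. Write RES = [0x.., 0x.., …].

  t0: a0 c1 35 35 c1 c1 f0 cd
  t1: a0 65 7b 35 c1 63 f0 34
  t2: a0 f0 c1 63 7b 34 63 f0

RES = [0xa0, 0xf0, 0xc1, 0x63, 0x7b, 0x34, 0x63, 0xf0]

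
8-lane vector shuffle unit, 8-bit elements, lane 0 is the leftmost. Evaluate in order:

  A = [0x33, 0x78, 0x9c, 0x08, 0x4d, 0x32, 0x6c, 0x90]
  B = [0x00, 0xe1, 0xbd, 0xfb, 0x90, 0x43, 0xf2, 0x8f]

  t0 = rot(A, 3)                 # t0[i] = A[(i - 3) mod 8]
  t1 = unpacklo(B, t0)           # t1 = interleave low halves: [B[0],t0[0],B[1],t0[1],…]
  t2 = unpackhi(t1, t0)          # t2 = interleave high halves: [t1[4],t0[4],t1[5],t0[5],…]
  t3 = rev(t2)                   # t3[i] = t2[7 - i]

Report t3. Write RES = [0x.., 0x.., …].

RES = [ 0x4d  0x33  0x08  0xfb  0x9c  0x90  0x78  0xbd ]

t0 = [0x32, 0x6c, 0x90, 0x33, 0x78, 0x9c, 0x08, 0x4d]
t1 = [0x00, 0x32, 0xe1, 0x6c, 0xbd, 0x90, 0xfb, 0x33]
t2 = [0xbd, 0x78, 0x90, 0x9c, 0xfb, 0x08, 0x33, 0x4d]
t3 = [0x4d, 0x33, 0x08, 0xfb, 0x9c, 0x90, 0x78, 0xbd]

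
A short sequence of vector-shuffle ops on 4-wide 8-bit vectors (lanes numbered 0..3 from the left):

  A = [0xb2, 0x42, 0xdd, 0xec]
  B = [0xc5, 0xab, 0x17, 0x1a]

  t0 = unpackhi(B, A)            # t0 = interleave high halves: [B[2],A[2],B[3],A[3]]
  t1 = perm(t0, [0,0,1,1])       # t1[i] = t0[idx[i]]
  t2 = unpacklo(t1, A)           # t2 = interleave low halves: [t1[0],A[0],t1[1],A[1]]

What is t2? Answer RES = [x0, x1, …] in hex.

RES = [ 0x17  0xb2  0x17  0x42 ]

t0 = [0x17, 0xdd, 0x1a, 0xec]
t1 = [0x17, 0x17, 0xdd, 0xdd]
t2 = [0x17, 0xb2, 0x17, 0x42]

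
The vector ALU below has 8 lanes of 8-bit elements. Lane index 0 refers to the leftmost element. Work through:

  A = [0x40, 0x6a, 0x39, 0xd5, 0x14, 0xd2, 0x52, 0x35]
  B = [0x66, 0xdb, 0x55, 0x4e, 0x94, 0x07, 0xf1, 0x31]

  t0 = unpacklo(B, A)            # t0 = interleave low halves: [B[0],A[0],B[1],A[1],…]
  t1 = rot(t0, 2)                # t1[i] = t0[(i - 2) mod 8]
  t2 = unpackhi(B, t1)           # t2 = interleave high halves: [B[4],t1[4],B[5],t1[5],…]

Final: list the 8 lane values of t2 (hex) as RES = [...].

→ t0 |66|40|db|6a|55|39|4e|d5|
→ t1 |4e|d5|66|40|db|6a|55|39|
→ t2 |94|db|07|6a|f1|55|31|39|

RES = [0x94, 0xdb, 0x07, 0x6a, 0xf1, 0x55, 0x31, 0x39]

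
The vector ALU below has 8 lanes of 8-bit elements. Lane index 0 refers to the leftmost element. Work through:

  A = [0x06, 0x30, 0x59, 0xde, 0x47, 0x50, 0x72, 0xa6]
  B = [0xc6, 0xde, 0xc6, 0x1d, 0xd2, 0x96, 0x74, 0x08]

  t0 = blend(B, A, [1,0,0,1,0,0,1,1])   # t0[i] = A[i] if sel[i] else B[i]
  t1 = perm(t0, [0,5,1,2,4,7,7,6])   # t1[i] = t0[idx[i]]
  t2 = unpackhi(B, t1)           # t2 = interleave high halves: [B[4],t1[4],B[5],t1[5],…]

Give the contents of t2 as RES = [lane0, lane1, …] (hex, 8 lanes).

RES = [0xd2, 0xd2, 0x96, 0xa6, 0x74, 0xa6, 0x08, 0x72]

  t0: 06 de c6 de d2 96 72 a6
  t1: 06 96 de c6 d2 a6 a6 72
  t2: d2 d2 96 a6 74 a6 08 72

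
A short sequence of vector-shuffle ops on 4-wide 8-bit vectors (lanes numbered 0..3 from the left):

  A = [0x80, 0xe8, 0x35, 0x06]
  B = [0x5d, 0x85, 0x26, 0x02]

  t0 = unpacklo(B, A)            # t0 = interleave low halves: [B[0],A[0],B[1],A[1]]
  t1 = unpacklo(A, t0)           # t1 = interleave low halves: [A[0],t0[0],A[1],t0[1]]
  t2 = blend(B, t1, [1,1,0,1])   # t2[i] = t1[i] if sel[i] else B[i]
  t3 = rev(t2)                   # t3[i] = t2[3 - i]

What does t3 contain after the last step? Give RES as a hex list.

RES = [ 0x80  0x26  0x5d  0x80 ]

  t0: 5d 80 85 e8
  t1: 80 5d e8 80
  t2: 80 5d 26 80
  t3: 80 26 5d 80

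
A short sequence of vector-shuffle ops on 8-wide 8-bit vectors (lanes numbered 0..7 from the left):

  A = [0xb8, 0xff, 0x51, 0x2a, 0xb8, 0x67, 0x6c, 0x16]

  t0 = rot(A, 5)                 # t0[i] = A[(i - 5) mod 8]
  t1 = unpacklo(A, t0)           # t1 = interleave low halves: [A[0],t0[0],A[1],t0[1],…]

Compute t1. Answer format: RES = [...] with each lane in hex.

RES = [ 0xb8  0x2a  0xff  0xb8  0x51  0x67  0x2a  0x6c ]

t0 = [0x2a, 0xb8, 0x67, 0x6c, 0x16, 0xb8, 0xff, 0x51]
t1 = [0xb8, 0x2a, 0xff, 0xb8, 0x51, 0x67, 0x2a, 0x6c]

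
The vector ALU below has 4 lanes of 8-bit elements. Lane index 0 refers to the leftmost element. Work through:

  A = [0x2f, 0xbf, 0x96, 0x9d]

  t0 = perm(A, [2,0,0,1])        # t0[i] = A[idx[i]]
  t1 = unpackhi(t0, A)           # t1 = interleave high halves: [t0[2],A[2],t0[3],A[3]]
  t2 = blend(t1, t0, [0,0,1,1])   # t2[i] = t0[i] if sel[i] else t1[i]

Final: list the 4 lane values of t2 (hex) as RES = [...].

→ t0 |96|2f|2f|bf|
→ t1 |2f|96|bf|9d|
→ t2 |2f|96|2f|bf|

RES = [0x2f, 0x96, 0x2f, 0xbf]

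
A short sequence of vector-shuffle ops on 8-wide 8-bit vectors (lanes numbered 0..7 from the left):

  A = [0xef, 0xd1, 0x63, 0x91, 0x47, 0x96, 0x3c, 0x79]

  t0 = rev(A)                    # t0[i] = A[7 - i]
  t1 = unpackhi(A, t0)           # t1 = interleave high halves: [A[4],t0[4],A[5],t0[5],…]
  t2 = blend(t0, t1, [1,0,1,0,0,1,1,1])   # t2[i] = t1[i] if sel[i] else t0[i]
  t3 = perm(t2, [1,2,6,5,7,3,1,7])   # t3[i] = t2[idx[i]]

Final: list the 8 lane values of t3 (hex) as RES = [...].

→ t0 |79|3c|96|47|91|63|d1|ef|
→ t1 |47|91|96|63|3c|d1|79|ef|
→ t2 |47|3c|96|47|91|d1|79|ef|
→ t3 |3c|96|79|d1|ef|47|3c|ef|

RES = [0x3c, 0x96, 0x79, 0xd1, 0xef, 0x47, 0x3c, 0xef]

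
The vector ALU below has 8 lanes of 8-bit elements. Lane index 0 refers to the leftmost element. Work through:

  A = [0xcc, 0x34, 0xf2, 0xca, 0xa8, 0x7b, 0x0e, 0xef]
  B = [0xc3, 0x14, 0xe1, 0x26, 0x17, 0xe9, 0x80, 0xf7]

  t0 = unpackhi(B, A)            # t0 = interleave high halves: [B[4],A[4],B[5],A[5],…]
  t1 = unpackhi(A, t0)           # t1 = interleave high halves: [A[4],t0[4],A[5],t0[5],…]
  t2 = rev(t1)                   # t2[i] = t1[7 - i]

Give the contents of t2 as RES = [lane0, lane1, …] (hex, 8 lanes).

RES = [0xef, 0xef, 0xf7, 0x0e, 0x0e, 0x7b, 0x80, 0xa8]

→ t0 |17|a8|e9|7b|80|0e|f7|ef|
→ t1 |a8|80|7b|0e|0e|f7|ef|ef|
→ t2 |ef|ef|f7|0e|0e|7b|80|a8|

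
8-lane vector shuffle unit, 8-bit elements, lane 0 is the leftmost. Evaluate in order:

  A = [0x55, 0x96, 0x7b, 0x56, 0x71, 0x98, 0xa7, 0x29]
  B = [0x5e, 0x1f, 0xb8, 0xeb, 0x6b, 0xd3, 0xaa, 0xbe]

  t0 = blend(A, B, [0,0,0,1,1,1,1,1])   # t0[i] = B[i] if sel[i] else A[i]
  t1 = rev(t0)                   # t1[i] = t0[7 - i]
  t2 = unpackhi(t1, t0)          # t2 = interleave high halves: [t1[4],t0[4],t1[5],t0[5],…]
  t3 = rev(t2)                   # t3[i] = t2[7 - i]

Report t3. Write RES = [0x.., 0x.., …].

  t0: 55 96 7b eb 6b d3 aa be
  t1: be aa d3 6b eb 7b 96 55
  t2: eb 6b 7b d3 96 aa 55 be
  t3: be 55 aa 96 d3 7b 6b eb

RES = [0xbe, 0x55, 0xaa, 0x96, 0xd3, 0x7b, 0x6b, 0xeb]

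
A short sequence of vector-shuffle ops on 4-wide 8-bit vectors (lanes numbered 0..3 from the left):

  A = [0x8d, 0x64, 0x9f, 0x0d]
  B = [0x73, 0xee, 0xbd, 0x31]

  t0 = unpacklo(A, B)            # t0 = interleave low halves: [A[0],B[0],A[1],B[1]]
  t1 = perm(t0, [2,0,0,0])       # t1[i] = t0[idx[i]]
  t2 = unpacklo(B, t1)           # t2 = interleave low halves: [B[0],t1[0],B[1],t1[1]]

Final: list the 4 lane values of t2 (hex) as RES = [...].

RES = [ 0x73  0x64  0xee  0x8d ]

  t0: 8d 73 64 ee
  t1: 64 8d 8d 8d
  t2: 73 64 ee 8d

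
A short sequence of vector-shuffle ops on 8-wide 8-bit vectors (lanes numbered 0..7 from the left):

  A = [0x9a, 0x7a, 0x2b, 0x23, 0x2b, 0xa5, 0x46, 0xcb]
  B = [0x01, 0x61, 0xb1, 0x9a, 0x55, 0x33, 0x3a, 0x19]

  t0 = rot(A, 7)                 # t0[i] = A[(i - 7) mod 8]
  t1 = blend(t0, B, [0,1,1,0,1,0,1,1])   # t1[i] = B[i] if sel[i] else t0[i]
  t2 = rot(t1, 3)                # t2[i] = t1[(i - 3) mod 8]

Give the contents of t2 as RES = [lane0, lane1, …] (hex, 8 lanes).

t0 = [0x7a, 0x2b, 0x23, 0x2b, 0xa5, 0x46, 0xcb, 0x9a]
t1 = [0x7a, 0x61, 0xb1, 0x2b, 0x55, 0x46, 0x3a, 0x19]
t2 = [0x46, 0x3a, 0x19, 0x7a, 0x61, 0xb1, 0x2b, 0x55]

RES = [ 0x46  0x3a  0x19  0x7a  0x61  0xb1  0x2b  0x55 ]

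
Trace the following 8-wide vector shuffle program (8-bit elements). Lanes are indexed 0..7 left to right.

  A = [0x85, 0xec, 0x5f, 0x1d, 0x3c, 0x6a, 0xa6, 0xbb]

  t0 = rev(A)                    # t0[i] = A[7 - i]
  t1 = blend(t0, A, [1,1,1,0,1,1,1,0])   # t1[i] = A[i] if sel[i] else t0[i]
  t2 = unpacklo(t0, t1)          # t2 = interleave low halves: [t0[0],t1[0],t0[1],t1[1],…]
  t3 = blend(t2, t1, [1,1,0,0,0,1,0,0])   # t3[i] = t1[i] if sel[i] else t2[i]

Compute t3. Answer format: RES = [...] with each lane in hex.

RES = [0x85, 0xec, 0xa6, 0xec, 0x6a, 0x6a, 0x3c, 0x3c]

t0 = [0xbb, 0xa6, 0x6a, 0x3c, 0x1d, 0x5f, 0xec, 0x85]
t1 = [0x85, 0xec, 0x5f, 0x3c, 0x3c, 0x6a, 0xa6, 0x85]
t2 = [0xbb, 0x85, 0xa6, 0xec, 0x6a, 0x5f, 0x3c, 0x3c]
t3 = [0x85, 0xec, 0xa6, 0xec, 0x6a, 0x6a, 0x3c, 0x3c]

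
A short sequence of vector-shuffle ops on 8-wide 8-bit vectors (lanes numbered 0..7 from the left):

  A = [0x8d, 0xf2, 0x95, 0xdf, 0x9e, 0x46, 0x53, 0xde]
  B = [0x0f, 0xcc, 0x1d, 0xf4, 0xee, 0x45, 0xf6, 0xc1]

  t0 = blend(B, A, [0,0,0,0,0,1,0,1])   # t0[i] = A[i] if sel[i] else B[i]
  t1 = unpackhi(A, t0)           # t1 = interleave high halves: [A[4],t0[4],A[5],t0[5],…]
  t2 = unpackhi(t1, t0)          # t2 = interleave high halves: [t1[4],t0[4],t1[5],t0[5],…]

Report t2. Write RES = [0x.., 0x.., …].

  t0: 0f cc 1d f4 ee 46 f6 de
  t1: 9e ee 46 46 53 f6 de de
  t2: 53 ee f6 46 de f6 de de

RES = [ 0x53  0xee  0xf6  0x46  0xde  0xf6  0xde  0xde ]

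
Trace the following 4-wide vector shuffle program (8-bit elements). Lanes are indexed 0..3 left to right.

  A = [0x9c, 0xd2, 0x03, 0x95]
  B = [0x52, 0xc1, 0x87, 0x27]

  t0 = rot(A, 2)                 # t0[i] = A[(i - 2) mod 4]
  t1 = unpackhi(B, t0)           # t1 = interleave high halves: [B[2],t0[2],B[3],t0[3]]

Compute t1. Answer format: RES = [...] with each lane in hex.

→ t0 |03|95|9c|d2|
→ t1 |87|9c|27|d2|

RES = [ 0x87  0x9c  0x27  0xd2 ]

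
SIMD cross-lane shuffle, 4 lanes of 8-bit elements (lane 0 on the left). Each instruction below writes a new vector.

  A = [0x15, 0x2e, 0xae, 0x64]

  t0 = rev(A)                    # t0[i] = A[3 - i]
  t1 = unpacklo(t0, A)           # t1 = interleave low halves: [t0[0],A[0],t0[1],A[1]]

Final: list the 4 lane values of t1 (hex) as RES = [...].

RES = [0x64, 0x15, 0xae, 0x2e]

→ t0 |64|ae|2e|15|
→ t1 |64|15|ae|2e|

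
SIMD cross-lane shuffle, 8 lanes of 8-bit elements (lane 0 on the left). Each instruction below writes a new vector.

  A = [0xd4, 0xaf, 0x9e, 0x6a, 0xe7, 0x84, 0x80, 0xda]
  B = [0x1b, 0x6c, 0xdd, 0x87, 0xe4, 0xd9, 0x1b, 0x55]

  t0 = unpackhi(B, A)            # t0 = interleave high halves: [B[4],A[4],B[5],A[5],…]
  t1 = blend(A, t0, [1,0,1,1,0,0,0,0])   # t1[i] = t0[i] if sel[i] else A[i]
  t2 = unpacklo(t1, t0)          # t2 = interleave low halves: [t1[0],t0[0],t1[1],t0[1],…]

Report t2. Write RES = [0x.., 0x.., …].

RES = [0xe4, 0xe4, 0xaf, 0xe7, 0xd9, 0xd9, 0x84, 0x84]

t0 = [0xe4, 0xe7, 0xd9, 0x84, 0x1b, 0x80, 0x55, 0xda]
t1 = [0xe4, 0xaf, 0xd9, 0x84, 0xe7, 0x84, 0x80, 0xda]
t2 = [0xe4, 0xe4, 0xaf, 0xe7, 0xd9, 0xd9, 0x84, 0x84]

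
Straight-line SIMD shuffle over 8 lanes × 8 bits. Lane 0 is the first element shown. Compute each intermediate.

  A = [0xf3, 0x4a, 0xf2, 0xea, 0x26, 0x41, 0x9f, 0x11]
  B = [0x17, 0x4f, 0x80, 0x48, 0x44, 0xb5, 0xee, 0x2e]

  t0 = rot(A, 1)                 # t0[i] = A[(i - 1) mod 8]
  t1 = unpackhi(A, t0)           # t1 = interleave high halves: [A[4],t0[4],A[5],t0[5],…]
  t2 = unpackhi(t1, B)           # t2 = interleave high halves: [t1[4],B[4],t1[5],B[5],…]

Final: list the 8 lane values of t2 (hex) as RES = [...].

t0 = [0x11, 0xf3, 0x4a, 0xf2, 0xea, 0x26, 0x41, 0x9f]
t1 = [0x26, 0xea, 0x41, 0x26, 0x9f, 0x41, 0x11, 0x9f]
t2 = [0x9f, 0x44, 0x41, 0xb5, 0x11, 0xee, 0x9f, 0x2e]

RES = [ 0x9f  0x44  0x41  0xb5  0x11  0xee  0x9f  0x2e ]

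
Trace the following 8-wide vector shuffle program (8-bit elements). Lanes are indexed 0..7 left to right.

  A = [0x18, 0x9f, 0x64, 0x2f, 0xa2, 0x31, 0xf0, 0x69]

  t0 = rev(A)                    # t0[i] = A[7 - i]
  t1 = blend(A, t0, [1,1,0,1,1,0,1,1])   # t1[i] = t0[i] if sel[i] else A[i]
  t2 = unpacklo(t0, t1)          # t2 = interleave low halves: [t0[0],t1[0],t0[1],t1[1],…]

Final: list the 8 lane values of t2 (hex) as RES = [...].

t0 = [0x69, 0xf0, 0x31, 0xa2, 0x2f, 0x64, 0x9f, 0x18]
t1 = [0x69, 0xf0, 0x64, 0xa2, 0x2f, 0x31, 0x9f, 0x18]
t2 = [0x69, 0x69, 0xf0, 0xf0, 0x31, 0x64, 0xa2, 0xa2]

RES = [0x69, 0x69, 0xf0, 0xf0, 0x31, 0x64, 0xa2, 0xa2]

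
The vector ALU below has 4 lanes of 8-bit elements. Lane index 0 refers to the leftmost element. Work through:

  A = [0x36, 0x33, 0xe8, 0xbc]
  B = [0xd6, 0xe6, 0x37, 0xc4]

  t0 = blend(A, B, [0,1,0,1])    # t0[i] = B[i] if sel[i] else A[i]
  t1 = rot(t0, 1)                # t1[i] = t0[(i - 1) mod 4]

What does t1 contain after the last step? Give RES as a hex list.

RES = [0xc4, 0x36, 0xe6, 0xe8]

→ t0 |36|e6|e8|c4|
→ t1 |c4|36|e6|e8|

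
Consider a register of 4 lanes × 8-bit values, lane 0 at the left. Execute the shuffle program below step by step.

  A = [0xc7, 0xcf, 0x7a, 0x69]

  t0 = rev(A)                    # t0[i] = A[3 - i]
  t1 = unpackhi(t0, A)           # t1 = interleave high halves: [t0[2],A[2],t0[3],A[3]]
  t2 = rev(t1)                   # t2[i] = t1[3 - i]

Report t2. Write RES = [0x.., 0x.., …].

RES = [ 0x69  0xc7  0x7a  0xcf ]

→ t0 |69|7a|cf|c7|
→ t1 |cf|7a|c7|69|
→ t2 |69|c7|7a|cf|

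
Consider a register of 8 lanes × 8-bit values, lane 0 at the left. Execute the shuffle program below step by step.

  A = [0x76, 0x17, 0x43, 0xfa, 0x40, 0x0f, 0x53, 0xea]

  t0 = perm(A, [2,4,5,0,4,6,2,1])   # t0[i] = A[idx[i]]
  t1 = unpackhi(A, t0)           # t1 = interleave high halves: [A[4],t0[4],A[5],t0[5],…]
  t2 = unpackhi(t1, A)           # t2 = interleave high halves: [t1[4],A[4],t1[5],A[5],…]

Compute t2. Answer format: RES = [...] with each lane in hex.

t0 = [0x43, 0x40, 0x0f, 0x76, 0x40, 0x53, 0x43, 0x17]
t1 = [0x40, 0x40, 0x0f, 0x53, 0x53, 0x43, 0xea, 0x17]
t2 = [0x53, 0x40, 0x43, 0x0f, 0xea, 0x53, 0x17, 0xea]

RES = [ 0x53  0x40  0x43  0x0f  0xea  0x53  0x17  0xea ]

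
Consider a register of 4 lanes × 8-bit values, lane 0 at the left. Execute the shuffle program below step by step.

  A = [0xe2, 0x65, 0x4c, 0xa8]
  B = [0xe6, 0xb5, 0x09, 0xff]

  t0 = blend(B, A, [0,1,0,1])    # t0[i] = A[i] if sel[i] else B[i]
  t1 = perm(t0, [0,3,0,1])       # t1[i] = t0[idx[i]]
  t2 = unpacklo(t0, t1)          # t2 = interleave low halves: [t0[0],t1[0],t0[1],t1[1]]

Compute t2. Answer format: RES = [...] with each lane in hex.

→ t0 |e6|65|09|a8|
→ t1 |e6|a8|e6|65|
→ t2 |e6|e6|65|a8|

RES = [0xe6, 0xe6, 0x65, 0xa8]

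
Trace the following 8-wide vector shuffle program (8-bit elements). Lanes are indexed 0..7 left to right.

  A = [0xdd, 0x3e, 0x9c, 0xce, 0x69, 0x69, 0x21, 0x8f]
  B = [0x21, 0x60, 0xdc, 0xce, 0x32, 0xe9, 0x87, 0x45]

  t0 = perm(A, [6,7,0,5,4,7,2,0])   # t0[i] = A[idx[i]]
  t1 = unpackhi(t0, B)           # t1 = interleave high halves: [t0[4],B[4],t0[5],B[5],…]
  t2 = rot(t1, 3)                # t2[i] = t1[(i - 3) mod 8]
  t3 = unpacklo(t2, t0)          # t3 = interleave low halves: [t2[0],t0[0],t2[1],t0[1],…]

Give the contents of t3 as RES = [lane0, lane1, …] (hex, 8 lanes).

t0 = [0x21, 0x8f, 0xdd, 0x69, 0x69, 0x8f, 0x9c, 0xdd]
t1 = [0x69, 0x32, 0x8f, 0xe9, 0x9c, 0x87, 0xdd, 0x45]
t2 = [0x87, 0xdd, 0x45, 0x69, 0x32, 0x8f, 0xe9, 0x9c]
t3 = [0x87, 0x21, 0xdd, 0x8f, 0x45, 0xdd, 0x69, 0x69]

RES = [ 0x87  0x21  0xdd  0x8f  0x45  0xdd  0x69  0x69 ]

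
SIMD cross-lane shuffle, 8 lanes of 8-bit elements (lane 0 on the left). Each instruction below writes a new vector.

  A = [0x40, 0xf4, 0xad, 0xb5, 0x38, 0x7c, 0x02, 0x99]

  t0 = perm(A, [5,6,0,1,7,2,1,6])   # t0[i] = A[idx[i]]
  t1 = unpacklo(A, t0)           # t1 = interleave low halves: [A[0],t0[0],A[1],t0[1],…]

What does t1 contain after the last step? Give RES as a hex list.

t0 = [0x7c, 0x02, 0x40, 0xf4, 0x99, 0xad, 0xf4, 0x02]
t1 = [0x40, 0x7c, 0xf4, 0x02, 0xad, 0x40, 0xb5, 0xf4]

RES = [ 0x40  0x7c  0xf4  0x02  0xad  0x40  0xb5  0xf4 ]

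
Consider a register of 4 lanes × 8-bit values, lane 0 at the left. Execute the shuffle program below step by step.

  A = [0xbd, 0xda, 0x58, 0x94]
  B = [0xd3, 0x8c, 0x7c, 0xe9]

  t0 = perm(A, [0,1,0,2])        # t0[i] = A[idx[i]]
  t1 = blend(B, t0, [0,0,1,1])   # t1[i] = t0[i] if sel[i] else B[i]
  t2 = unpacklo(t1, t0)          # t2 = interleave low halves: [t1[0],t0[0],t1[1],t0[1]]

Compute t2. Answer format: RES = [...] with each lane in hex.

RES = [0xd3, 0xbd, 0x8c, 0xda]

→ t0 |bd|da|bd|58|
→ t1 |d3|8c|bd|58|
→ t2 |d3|bd|8c|da|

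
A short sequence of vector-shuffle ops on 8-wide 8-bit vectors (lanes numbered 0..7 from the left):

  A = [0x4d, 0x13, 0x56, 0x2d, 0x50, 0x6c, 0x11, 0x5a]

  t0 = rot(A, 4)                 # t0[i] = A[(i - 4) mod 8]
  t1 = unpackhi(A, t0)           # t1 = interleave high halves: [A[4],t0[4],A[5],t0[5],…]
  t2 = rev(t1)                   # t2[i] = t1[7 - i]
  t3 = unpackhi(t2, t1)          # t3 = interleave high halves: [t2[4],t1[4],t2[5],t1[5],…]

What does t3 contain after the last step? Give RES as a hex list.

→ t0 |50|6c|11|5a|4d|13|56|2d|
→ t1 |50|4d|6c|13|11|56|5a|2d|
→ t2 |2d|5a|56|11|13|6c|4d|50|
→ t3 |13|11|6c|56|4d|5a|50|2d|

RES = [ 0x13  0x11  0x6c  0x56  0x4d  0x5a  0x50  0x2d ]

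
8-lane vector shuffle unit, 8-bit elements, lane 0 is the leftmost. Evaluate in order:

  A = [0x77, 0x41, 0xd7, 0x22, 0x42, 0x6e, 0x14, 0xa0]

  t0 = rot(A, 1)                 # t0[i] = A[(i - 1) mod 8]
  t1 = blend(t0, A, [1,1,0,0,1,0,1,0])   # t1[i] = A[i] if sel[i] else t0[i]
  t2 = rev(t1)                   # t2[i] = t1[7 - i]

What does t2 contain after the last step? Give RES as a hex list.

t0 = [0xa0, 0x77, 0x41, 0xd7, 0x22, 0x42, 0x6e, 0x14]
t1 = [0x77, 0x41, 0x41, 0xd7, 0x42, 0x42, 0x14, 0x14]
t2 = [0x14, 0x14, 0x42, 0x42, 0xd7, 0x41, 0x41, 0x77]

RES = [ 0x14  0x14  0x42  0x42  0xd7  0x41  0x41  0x77 ]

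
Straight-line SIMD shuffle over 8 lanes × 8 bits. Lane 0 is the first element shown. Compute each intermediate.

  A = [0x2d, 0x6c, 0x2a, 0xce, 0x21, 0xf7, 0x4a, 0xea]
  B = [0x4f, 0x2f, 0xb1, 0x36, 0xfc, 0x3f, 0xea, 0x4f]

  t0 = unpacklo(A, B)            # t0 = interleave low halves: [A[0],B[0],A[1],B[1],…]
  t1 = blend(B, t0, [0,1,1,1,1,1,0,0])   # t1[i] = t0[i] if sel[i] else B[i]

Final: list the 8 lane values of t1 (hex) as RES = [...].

t0 = [0x2d, 0x4f, 0x6c, 0x2f, 0x2a, 0xb1, 0xce, 0x36]
t1 = [0x4f, 0x4f, 0x6c, 0x2f, 0x2a, 0xb1, 0xea, 0x4f]

RES = [ 0x4f  0x4f  0x6c  0x2f  0x2a  0xb1  0xea  0x4f ]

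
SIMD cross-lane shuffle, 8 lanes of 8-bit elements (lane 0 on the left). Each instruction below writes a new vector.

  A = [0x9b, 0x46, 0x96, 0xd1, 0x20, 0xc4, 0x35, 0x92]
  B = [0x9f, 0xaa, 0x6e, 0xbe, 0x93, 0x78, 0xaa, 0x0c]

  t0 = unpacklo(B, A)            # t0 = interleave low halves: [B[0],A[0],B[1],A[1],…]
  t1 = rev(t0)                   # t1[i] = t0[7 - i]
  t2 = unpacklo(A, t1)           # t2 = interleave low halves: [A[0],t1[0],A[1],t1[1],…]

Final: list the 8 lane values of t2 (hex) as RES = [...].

RES = [ 0x9b  0xd1  0x46  0xbe  0x96  0x96  0xd1  0x6e ]

  t0: 9f 9b aa 46 6e 96 be d1
  t1: d1 be 96 6e 46 aa 9b 9f
  t2: 9b d1 46 be 96 96 d1 6e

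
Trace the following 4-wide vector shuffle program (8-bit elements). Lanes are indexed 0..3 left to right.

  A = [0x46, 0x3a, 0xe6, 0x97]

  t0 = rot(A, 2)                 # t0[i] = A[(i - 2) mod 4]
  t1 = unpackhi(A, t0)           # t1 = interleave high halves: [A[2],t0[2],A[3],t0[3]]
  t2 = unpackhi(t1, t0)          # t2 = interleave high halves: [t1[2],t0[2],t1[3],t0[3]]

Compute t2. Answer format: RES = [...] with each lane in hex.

RES = [ 0x97  0x46  0x3a  0x3a ]

→ t0 |e6|97|46|3a|
→ t1 |e6|46|97|3a|
→ t2 |97|46|3a|3a|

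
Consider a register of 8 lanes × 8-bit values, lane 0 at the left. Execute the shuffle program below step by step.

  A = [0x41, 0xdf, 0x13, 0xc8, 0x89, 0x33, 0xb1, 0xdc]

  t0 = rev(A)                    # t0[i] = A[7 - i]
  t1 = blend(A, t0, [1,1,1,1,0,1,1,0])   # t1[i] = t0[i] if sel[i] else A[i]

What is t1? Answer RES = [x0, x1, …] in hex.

→ t0 |dc|b1|33|89|c8|13|df|41|
→ t1 |dc|b1|33|89|89|13|df|dc|

RES = [0xdc, 0xb1, 0x33, 0x89, 0x89, 0x13, 0xdf, 0xdc]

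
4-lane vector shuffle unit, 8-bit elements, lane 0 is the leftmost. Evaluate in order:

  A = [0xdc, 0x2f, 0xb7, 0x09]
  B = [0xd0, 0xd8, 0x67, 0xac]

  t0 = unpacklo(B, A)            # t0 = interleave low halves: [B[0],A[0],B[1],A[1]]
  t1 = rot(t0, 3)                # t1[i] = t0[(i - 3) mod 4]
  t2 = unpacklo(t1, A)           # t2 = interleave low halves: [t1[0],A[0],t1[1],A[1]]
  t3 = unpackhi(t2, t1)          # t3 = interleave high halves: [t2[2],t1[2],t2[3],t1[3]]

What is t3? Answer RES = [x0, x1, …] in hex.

RES = [ 0xd8  0x2f  0x2f  0xd0 ]

  t0: d0 dc d8 2f
  t1: dc d8 2f d0
  t2: dc dc d8 2f
  t3: d8 2f 2f d0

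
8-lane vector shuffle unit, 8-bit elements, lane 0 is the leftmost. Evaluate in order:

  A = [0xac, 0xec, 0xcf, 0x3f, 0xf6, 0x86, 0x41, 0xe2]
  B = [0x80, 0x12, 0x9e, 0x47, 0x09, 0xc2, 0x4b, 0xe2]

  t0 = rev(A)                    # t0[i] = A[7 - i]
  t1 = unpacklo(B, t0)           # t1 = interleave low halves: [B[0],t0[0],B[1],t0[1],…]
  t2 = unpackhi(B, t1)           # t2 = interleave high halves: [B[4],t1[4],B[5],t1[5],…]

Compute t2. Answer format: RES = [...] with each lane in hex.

t0 = [0xe2, 0x41, 0x86, 0xf6, 0x3f, 0xcf, 0xec, 0xac]
t1 = [0x80, 0xe2, 0x12, 0x41, 0x9e, 0x86, 0x47, 0xf6]
t2 = [0x09, 0x9e, 0xc2, 0x86, 0x4b, 0x47, 0xe2, 0xf6]

RES = [0x09, 0x9e, 0xc2, 0x86, 0x4b, 0x47, 0xe2, 0xf6]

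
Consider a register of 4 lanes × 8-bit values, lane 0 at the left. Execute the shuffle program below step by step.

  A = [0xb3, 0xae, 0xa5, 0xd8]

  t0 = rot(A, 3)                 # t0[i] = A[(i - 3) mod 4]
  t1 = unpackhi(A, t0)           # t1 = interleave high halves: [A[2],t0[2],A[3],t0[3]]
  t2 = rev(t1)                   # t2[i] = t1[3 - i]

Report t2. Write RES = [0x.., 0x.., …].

RES = [0xb3, 0xd8, 0xd8, 0xa5]

  t0: ae a5 d8 b3
  t1: a5 d8 d8 b3
  t2: b3 d8 d8 a5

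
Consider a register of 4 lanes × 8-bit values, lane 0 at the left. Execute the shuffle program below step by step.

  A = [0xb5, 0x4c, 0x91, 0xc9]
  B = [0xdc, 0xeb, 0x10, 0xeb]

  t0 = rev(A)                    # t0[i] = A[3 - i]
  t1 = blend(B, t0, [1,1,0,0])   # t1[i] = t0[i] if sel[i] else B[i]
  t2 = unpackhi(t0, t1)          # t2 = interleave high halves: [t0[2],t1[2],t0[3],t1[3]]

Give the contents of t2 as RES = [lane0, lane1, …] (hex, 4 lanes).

RES = [0x4c, 0x10, 0xb5, 0xeb]

→ t0 |c9|91|4c|b5|
→ t1 |c9|91|10|eb|
→ t2 |4c|10|b5|eb|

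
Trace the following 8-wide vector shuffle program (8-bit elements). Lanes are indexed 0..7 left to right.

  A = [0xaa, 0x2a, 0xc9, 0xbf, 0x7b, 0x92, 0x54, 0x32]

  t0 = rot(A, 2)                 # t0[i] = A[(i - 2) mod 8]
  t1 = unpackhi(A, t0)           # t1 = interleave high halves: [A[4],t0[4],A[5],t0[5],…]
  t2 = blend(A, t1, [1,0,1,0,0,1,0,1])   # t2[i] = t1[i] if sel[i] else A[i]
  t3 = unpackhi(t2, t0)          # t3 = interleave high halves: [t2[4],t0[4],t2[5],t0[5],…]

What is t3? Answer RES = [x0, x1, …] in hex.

→ t0 |54|32|aa|2a|c9|bf|7b|92|
→ t1 |7b|c9|92|bf|54|7b|32|92|
→ t2 |7b|2a|92|bf|7b|7b|54|92|
→ t3 |7b|c9|7b|bf|54|7b|92|92|

RES = [ 0x7b  0xc9  0x7b  0xbf  0x54  0x7b  0x92  0x92 ]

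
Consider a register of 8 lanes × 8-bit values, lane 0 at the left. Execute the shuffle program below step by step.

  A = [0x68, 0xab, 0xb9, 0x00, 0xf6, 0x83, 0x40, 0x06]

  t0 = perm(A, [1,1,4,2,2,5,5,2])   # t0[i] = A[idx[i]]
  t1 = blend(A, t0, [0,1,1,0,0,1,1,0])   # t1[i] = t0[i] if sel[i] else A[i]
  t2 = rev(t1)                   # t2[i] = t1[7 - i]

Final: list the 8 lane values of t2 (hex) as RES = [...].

t0 = [0xab, 0xab, 0xf6, 0xb9, 0xb9, 0x83, 0x83, 0xb9]
t1 = [0x68, 0xab, 0xf6, 0x00, 0xf6, 0x83, 0x83, 0x06]
t2 = [0x06, 0x83, 0x83, 0xf6, 0x00, 0xf6, 0xab, 0x68]

RES = [ 0x06  0x83  0x83  0xf6  0x00  0xf6  0xab  0x68 ]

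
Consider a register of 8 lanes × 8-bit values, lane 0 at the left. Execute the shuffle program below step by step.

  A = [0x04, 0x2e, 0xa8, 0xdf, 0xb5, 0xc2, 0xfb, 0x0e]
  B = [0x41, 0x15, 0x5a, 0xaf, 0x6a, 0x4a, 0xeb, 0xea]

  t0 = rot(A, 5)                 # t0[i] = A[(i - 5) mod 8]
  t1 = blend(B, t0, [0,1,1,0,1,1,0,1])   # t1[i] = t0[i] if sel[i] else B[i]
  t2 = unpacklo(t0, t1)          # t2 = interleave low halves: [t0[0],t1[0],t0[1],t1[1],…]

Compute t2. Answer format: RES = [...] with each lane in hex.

RES = [0xdf, 0x41, 0xb5, 0xb5, 0xc2, 0xc2, 0xfb, 0xaf]

t0 = [0xdf, 0xb5, 0xc2, 0xfb, 0x0e, 0x04, 0x2e, 0xa8]
t1 = [0x41, 0xb5, 0xc2, 0xaf, 0x0e, 0x04, 0xeb, 0xa8]
t2 = [0xdf, 0x41, 0xb5, 0xb5, 0xc2, 0xc2, 0xfb, 0xaf]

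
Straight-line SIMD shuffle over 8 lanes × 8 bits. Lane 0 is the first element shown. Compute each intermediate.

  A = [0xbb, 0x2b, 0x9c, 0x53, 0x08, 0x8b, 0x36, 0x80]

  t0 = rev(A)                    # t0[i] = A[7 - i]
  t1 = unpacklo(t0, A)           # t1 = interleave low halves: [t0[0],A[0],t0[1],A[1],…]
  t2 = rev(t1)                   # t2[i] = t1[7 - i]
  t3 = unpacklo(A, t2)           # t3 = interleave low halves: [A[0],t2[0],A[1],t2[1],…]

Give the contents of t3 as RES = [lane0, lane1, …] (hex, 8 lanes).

RES = [0xbb, 0x53, 0x2b, 0x08, 0x9c, 0x9c, 0x53, 0x8b]

t0 = [0x80, 0x36, 0x8b, 0x08, 0x53, 0x9c, 0x2b, 0xbb]
t1 = [0x80, 0xbb, 0x36, 0x2b, 0x8b, 0x9c, 0x08, 0x53]
t2 = [0x53, 0x08, 0x9c, 0x8b, 0x2b, 0x36, 0xbb, 0x80]
t3 = [0xbb, 0x53, 0x2b, 0x08, 0x9c, 0x9c, 0x53, 0x8b]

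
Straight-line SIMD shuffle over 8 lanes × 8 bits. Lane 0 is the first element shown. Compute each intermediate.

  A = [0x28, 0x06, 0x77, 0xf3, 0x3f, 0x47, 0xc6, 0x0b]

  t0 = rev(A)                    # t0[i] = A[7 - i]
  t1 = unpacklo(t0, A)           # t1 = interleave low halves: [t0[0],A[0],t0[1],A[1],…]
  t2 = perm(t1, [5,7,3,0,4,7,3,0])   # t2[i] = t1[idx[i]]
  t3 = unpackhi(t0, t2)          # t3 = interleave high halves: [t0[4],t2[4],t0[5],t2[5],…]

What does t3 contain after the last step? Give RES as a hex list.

RES = [ 0xf3  0x47  0x77  0xf3  0x06  0x06  0x28  0x0b ]

→ t0 |0b|c6|47|3f|f3|77|06|28|
→ t1 |0b|28|c6|06|47|77|3f|f3|
→ t2 |77|f3|06|0b|47|f3|06|0b|
→ t3 |f3|47|77|f3|06|06|28|0b|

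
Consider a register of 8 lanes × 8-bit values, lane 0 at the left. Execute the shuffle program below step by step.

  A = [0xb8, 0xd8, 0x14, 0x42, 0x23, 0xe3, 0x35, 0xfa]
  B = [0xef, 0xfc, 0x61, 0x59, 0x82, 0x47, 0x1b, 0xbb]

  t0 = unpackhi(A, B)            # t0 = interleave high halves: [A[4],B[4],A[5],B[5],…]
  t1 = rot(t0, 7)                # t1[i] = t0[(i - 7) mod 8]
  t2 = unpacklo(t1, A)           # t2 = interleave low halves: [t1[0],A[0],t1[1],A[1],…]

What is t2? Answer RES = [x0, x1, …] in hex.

t0 = [0x23, 0x82, 0xe3, 0x47, 0x35, 0x1b, 0xfa, 0xbb]
t1 = [0x82, 0xe3, 0x47, 0x35, 0x1b, 0xfa, 0xbb, 0x23]
t2 = [0x82, 0xb8, 0xe3, 0xd8, 0x47, 0x14, 0x35, 0x42]

RES = [0x82, 0xb8, 0xe3, 0xd8, 0x47, 0x14, 0x35, 0x42]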